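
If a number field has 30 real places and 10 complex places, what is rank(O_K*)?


By Dirichlet's unit theorem:
rank = r1 + r2 - 1
= 30 + 10 - 1
= 39

39


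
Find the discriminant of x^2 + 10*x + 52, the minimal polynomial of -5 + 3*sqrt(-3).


The element -5 + 3*sqrt(-3) has minimal polynomial:
x^2 + 10*x + 52
Discriminant = (10)^2 - 4*(52)
= 100 - 208
= -108

-108


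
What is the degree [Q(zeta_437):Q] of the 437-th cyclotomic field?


The degree equals Euler's totient phi(437).
437 = 19 * 23
phi(437) = 396

396


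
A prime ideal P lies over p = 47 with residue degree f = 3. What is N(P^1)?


N(P^a) = p^(a*f)
= 47^(1*3)
= 47^3
= 103823

103823


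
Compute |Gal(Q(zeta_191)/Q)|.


|Gal(Q(zeta_191)/Q)| = phi(191)
= 190

190


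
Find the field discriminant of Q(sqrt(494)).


For K = Q(sqrt(d)) with d squarefree: disc(K) = d if d = 1 mod 4, and disc(K) = 4d if d = 2 or 3 mod 4.
Here d = 494, and d mod 4 = 2.
d = 2 mod 4, not 1 (O_K = Z[sqrt(d)]), so disc(K) = 4d = 4 * (494) = 1976

1976


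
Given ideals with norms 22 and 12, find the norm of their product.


N(IJ) = N(I) * N(J)
= 22 * 12
= 264

264


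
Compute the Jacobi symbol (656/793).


Compute (656/793) via quadratic reciprocity:
  pull out 2: (2/793) = +1  (since 793 mod 8 = 1)
  pull out 2: (2/793) = +1  (since 793 mod 8 = 1)
  pull out 2: (2/793) = +1  (since 793 mod 8 = 1)
  pull out 2: (2/793) = +1  (since 793 mod 8 = 1)
  reciprocity: (41/793) -> +(793/41)
  reduce: (14/41)
  pull out 2: (2/41) = +1  (since 41 mod 8 = 1)
  reciprocity: (7/41) -> +(41/7)
  reduce: (6/7)
  pull out 2: (2/7) = +1  (since 7 mod 8 = 7)
  reciprocity: (3/7) -> -(7/3)
  reduce: (1/3)
  (1/3) = 1
Product of signs = -1

-1


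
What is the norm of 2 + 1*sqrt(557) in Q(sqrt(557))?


N(a + b*sqrt(d)) = a^2 - d*b^2
= (2)^2 - (557)*(1)^2
= 4 - 557
= -553

-553


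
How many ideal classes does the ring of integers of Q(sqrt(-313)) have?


K = Q(sqrt(-313)). d mod 4 = 3, so D = disc(K) = 4d = -1252
h(K) equals the number of primitive reduced positive-definite forms (a, b, c) = a*x^2 + b*x*y + c*y^2 with b^2 - 4ac = D,
where reduced means |b| <= a <= c, with b >= 0 whenever |b| = a or a = c, and primitive means gcd(a, b, c) = 1.
Reduced forces 3a^2 <= |D| = 1252, so 1 <= a <= 20; b must have the parity of D, and c = (b^2 - D)/(4a) must be an integer >= a.
Enumerate a = 1..20, b in [-a, a]:
  a=1: (1, 0, 313)  [1]
  a=2: (2, 2, 157)  [1]
  a=3..6: none
  a=7: (7, -6, 46), (7, 6, 46)  [2]
  a=8..12: none
  a=13: (13, -10, 26), (13, 10, 26)  [2]
  a=14: (14, -6, 23), (14, 6, 23)  [2]
  a=15..20: none
Total reduced forms: 1 + 1 + 2 + 2 + 2 = 8
h = 8

8


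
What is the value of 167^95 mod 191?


p = 191 is prime and the exponent is (p-1)/2 = 95, so by Euler's criterion 167^95 = (167/191) = +1 or -1 mod 191.
Compute by square-and-multiply:
  95 = 64 + 16 + 8 + 4 + 2 + 1 (binary 1011111)
  Repeated squaring mod 191: 167^1 = 167, 167^2 = 3, 167^4 = 9, 167^8 = 81, 167^16 = 67, 167^32 = 96, 167^64 = 48
  167^95 = 167^64 * 167^16 * 167^8 * 167^4 * 167^2 * 167^1 = 48 * 67 * 81 * 9 * 3 * 167 mod 191
    48 * 67 = 3216 = 160 mod 191
    160 * 81 = 12960 = 163 mod 191
    163 * 9 = 1467 = 130 mod 191
    130 * 3 = 390 = 8 mod 191
    8 * 167 = 1336 = 190 mod 191
  167^95 = 190 mod 191
Result 190 = p - 1 = -1 mod 191: 167 is a quadratic non-residue mod 191. As a residue in [0, p-1] the value is 190.
167^95 mod 191 = 190

190


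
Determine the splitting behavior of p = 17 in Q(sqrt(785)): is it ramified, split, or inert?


K = Q(sqrt(785)). Since d mod 4 = 1, disc(K) = 785.
Check p | disc: 785 mod 17 = 3.
p does not divide disc. Compute Legendre symbol (d/p):
3^((17-1)/2) mod 17 = -1
(d/p) = -1, so p is inert: (p) stays prime with e=1, f=2, g=1.
Therefore p is inert.

inert


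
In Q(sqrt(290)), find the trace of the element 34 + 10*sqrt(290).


Tr(a + b*sqrt(d)) = (a + b*sqrt(d)) + (a - b*sqrt(d)) = 2a
= 2 * (34)
= 68

68


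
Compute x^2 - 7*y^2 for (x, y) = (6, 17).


x^2 - d*y^2
= 6^2 - 7*17^2
= 36 - 2023
= -1987

-1987


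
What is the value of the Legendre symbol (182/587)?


p = 587 is prime, so compute (182/587) with the reciprocity algorithm (Jacobi-symbol steps: pull out 2s via (2/n), flip via reciprocity, reduce):
  pull out 2: (2/587) = -1  (since 587 mod 8 = 3)
  reciprocity: (91/587) -> -(587/91)
  reduce: (41/91)
  reciprocity: (41/91) -> +(91/41)
  reduce: (9/41)
  reciprocity: (9/41) -> +(41/9)
  reduce: (5/9)
  reciprocity: (5/9) -> +(9/5)
  reduce: (4/5)
  pull out 2: (2/5) = -1  (since 5 mod 8 = 5)
  pull out 2: (2/5) = -1  (since 5 mod 8 = 5)
  (1/5) = 1
Product of signs = 1
(182/587) = 1

1


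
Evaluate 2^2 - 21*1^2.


x^2 - d*y^2
= 2^2 - 21*1^2
= 4 - 21
= -17

-17


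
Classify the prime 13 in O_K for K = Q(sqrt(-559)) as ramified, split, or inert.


K = Q(sqrt(-559)). Since d mod 4 = 1, disc(K) = -559.
Check p | disc: -559 mod 13 = 0.
p divides disc, so p ramifies: (p) = P^2 with e=2, f=1, g=1.
Therefore p is ramified.

ramified


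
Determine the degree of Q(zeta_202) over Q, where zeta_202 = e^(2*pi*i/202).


The degree equals Euler's totient phi(202).
202 = 2 * 101
phi(202) = 100

100


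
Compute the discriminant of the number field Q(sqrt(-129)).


For K = Q(sqrt(d)) with d squarefree: disc(K) = d if d = 1 mod 4, and disc(K) = 4d if d = 2 or 3 mod 4.
Here d = -129, and d mod 4 = 3.
d = 3 mod 4, not 1 (O_K = Z[sqrt(d)]), so disc(K) = 4d = 4 * (-129) = -516

-516


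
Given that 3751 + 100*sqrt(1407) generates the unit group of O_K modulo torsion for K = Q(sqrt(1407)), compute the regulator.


epsilon = 3751 + 100*sqrt(1407)
= 7501.9999
R = ln(7501.9999)
= 8.9229

8.9229


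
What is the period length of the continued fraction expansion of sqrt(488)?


Run the CF algorithm for sqrt(488).
a_0 = floor(sqrt(488)) = 22; set m_0=0, q_0=1.
Recurrence: m' = q*a - m,  q' = (d - m'^2)/q,  a' = floor((a_0 + m')/q').
  step 1: m=22, q=4, a=11
  step 2: m=22, q=1, a=44
a_2 = 2*a_0 = 44, so the period closes here.
sqrt(488) = [22; 11, 44]
Period length = 2

2


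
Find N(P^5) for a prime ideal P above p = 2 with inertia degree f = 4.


N(P^a) = p^(a*f)
= 2^(5*4)
= 2^20
= 1048576

1048576


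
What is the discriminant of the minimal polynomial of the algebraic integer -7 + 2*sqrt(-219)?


The element -7 + 2*sqrt(-219) has minimal polynomial:
x^2 + 14*x + 925
Discriminant = (14)^2 - 4*(925)
= 196 - 3700
= -3504

-3504


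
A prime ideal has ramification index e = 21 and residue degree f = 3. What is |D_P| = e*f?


|D_P| = e * f
= 21 * 3
= 63

63


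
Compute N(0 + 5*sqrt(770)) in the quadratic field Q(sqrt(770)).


N(a + b*sqrt(d)) = a^2 - d*b^2
= (0)^2 - (770)*(5)^2
= 0 - 19250
= -19250

-19250


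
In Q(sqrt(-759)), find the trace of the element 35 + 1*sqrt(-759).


Tr(a + b*sqrt(d)) = (a + b*sqrt(d)) + (a - b*sqrt(d)) = 2a
= 2 * (35)
= 70

70


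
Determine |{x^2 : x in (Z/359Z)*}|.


For prime p, the number of non-zero quadratic residues is (p-1)/2.
= (359-1)/2
= 179

179


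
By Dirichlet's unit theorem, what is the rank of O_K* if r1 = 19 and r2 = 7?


By Dirichlet's unit theorem:
rank = r1 + r2 - 1
= 19 + 7 - 1
= 25

25


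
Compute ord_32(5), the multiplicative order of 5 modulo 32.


We want ord_32(5), the smallest k >= 1 with 5^k = 1 mod 32.
n = 32 = 2^5, phi(32) = 16; the order divides phi(n).
Divisors of 16: 1, 2, 4, 8, 16
Repeated squaring mod 32: 5^1 = 5, 5^2 = 25, 5^4 = 17, 5^8 = 1, 5^16 = 1
Test divisors in increasing order:
  k=1: 5^1 = 5 mod 32
  k=2: 5^2 = 25 mod 32
  k=4: 5^4 = 17 mod 32
  k=8: 5^8 = 1 mod 32  <- first divisor giving 1
Order = 8

8


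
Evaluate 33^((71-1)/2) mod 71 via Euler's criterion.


p = 71 is prime and the exponent is (p-1)/2 = 35, so by Euler's criterion 33^35 = (33/71) = +1 or -1 mod 71.
Compute by square-and-multiply:
  35 = 32 + 2 + 1 (binary 100011)
  Repeated squaring mod 71: 33^1 = 33, 33^2 = 24, 33^4 = 8, 33^8 = 64, 33^16 = 49, 33^32 = 58
  33^35 = 33^32 * 33^2 * 33^1 = 58 * 24 * 33 mod 71
    58 * 24 = 1392 = 43 mod 71
    43 * 33 = 1419 = 70 mod 71
  33^35 = 70 mod 71
Result 70 = p - 1 = -1 mod 71: 33 is a quadratic non-residue mod 71. As a residue in [0, p-1] the value is 70.
33^35 mod 71 = 70

70


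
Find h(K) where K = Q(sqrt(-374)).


K = Q(sqrt(-374)). d mod 4 = 2, so D = disc(K) = 4d = -1496
h(K) equals the number of primitive reduced positive-definite forms (a, b, c) = a*x^2 + b*x*y + c*y^2 with b^2 - 4ac = D,
where reduced means |b| <= a <= c, with b >= 0 whenever |b| = a or a = c, and primitive means gcd(a, b, c) = 1.
Reduced forces 3a^2 <= |D| = 1496, so 1 <= a <= 22; b must have the parity of D, and c = (b^2 - D)/(4a) must be an integer >= a.
Enumerate a = 1..22, b in [-a, a]:
  a=1: (1, 0, 374)  [1]
  a=2: (2, 0, 187)  [1]
  a=3: (3, -2, 125), (3, 2, 125)  [2]
  a=4: none
  a=5: (5, -2, 75), (5, 2, 75)  [2]
  a=6: (6, -4, 63), (6, 4, 63)  [2]
  a=7: (7, -4, 54), (7, 4, 54)  [2]
  a=8: none
  a=9: (9, -4, 42), (9, 4, 42)  [2]
  a=10: (10, -8, 39), (10, 8, 39)  [2]
  a=11: (11, 0, 34)  [1]
  a=12: none
  a=13: (13, -8, 30), (13, 8, 30)  [2]
  a=14: (14, -4, 27), (14, 4, 27)  [2]
  a=15: (15, -8, 26), (15, -2, 25), (15, 2, 25), (15, 8, 26)  [4]
  a=16: none
  a=17: (17, 0, 22)  [1]
  a=18: (18, -4, 21), (18, 4, 21)  [2]
  a=19: (19, -10, 21), (19, 10, 21)  [2]
  a=20..22: none
Total reduced forms: 1 + 1 + 2 + 2 + 2 + 2 + 2 + 2 + 1 + 2 + 2 + 4 + 1 + 2 + 2 = 28
h = 28

28


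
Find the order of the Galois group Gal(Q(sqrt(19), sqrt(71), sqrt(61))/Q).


The 3 square roots of distinct primes are multiplicatively independent over Q,
so [K:Q] = 2^3 and Gal(K/Q) is isomorphic to (Z/2Z)^3.
|Gal| = 2^3 = 8

8


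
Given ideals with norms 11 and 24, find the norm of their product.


N(IJ) = N(I) * N(J)
= 11 * 24
= 264

264


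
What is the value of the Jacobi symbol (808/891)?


Compute (808/891) via quadratic reciprocity:
  pull out 2: (2/891) = -1  (since 891 mod 8 = 3)
  pull out 2: (2/891) = -1  (since 891 mod 8 = 3)
  pull out 2: (2/891) = -1  (since 891 mod 8 = 3)
  reciprocity: (101/891) -> +(891/101)
  reduce: (83/101)
  reciprocity: (83/101) -> +(101/83)
  reduce: (18/83)
  pull out 2: (2/83) = -1  (since 83 mod 8 = 3)
  reciprocity: (9/83) -> +(83/9)
  reduce: (2/9)
  pull out 2: (2/9) = +1  (since 9 mod 8 = 1)
  (1/9) = 1
Product of signs = 1

1


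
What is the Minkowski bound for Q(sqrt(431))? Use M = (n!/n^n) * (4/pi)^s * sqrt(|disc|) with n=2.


d = 431, d mod 4 = 3, so disc(K) = 4d = 1724; |disc(K)| = 1724
Real quadratic field, so n = 2, s = r2 = 0, r1 = 2
M = (n!/n^n) * (4/pi)^s * sqrt(|disc(K)|) = (2!/2^2) * (4/pi)^0 * sqrt(1724)
= 0.5 * 1.000000 * 41.521079
= 20.7605

20.7605


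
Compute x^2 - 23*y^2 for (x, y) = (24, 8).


x^2 - d*y^2
= 24^2 - 23*8^2
= 576 - 1472
= -896

-896


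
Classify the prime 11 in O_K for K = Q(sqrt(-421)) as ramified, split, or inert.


K = Q(sqrt(-421)). Since d mod 4 = 3, disc(K) = -1684.
Check p | disc: -1684 mod 11 = 10.
p does not divide disc. Compute Legendre symbol (d/p):
8^((11-1)/2) mod 11 = -1
(d/p) = -1, so p is inert: (p) stays prime with e=1, f=2, g=1.
Therefore p is inert.

inert


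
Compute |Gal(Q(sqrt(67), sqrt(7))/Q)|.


The 2 square roots of distinct primes are multiplicatively independent over Q,
so [K:Q] = 2^2 and Gal(K/Q) is isomorphic to (Z/2Z)^2.
|Gal| = 2^2 = 4

4


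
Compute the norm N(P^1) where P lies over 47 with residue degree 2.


N(P^a) = p^(a*f)
= 47^(1*2)
= 47^2
= 2209

2209


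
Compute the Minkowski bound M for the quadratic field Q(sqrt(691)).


d = 691, d mod 4 = 3, so disc(K) = 4d = 2764; |disc(K)| = 2764
Real quadratic field, so n = 2, s = r2 = 0, r1 = 2
M = (n!/n^n) * (4/pi)^s * sqrt(|disc(K)|) = (2!/2^2) * (4/pi)^0 * sqrt(2764)
= 0.5 * 1.000000 * 52.573758
= 26.2869

26.2869


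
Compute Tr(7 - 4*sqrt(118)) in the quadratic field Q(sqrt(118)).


Tr(a + b*sqrt(d)) = (a + b*sqrt(d)) + (a - b*sqrt(d)) = 2a
= 2 * (7)
= 14

14


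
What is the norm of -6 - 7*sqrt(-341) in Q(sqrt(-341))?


N(a + b*sqrt(d)) = a^2 - d*b^2
= (-6)^2 - (-341)*(-7)^2
= 36 + 16709
= 16745

16745


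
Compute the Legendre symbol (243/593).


p = 593 is prime, so compute (243/593) with the reciprocity algorithm (Jacobi-symbol steps: pull out 2s via (2/n), flip via reciprocity, reduce):
  reciprocity: (243/593) -> +(593/243)
  reduce: (107/243)
  reciprocity: (107/243) -> -(243/107)
  reduce: (29/107)
  reciprocity: (29/107) -> +(107/29)
  reduce: (20/29)
  pull out 2: (2/29) = -1  (since 29 mod 8 = 5)
  pull out 2: (2/29) = -1  (since 29 mod 8 = 5)
  reciprocity: (5/29) -> +(29/5)
  reduce: (4/5)
  pull out 2: (2/5) = -1  (since 5 mod 8 = 5)
  pull out 2: (2/5) = -1  (since 5 mod 8 = 5)
  (1/5) = 1
Product of signs = -1
(243/593) = -1

-1


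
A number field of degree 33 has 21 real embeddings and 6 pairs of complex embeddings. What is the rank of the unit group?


By Dirichlet's unit theorem:
rank = r1 + r2 - 1
= 21 + 6 - 1
= 26

26


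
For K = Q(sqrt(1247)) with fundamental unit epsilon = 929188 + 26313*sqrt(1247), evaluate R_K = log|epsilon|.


epsilon = 929188 + 26313*sqrt(1247)
= 1.8584e+06
R = ln(1.8584e+06)
= 14.4352

14.4352


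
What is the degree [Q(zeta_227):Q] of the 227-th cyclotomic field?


The degree equals Euler's totient phi(227).
227 = 227
phi(227) = 226

226


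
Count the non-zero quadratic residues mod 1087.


For prime p, the number of non-zero quadratic residues is (p-1)/2.
= (1087-1)/2
= 543

543


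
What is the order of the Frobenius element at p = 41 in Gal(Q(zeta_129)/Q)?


The Frobenius at p in Gal(Q(zeta_n)/Q) = (Z/nZ)* is the class of p, so its order is ord_129(41), the smallest k >= 1 with 41^k = 1 mod 129.
n = 129 = 3 * 43, phi(129) = 84; the order divides phi(n).
Divisors of 84: 1, 2, 3, 4, 6, 7, 12, 14, 21, 28, 42, 84
Repeated squaring mod 129: 41^1 = 41, 41^2 = 4, 41^4 = 16, 41^8 = 127, 41^16 = 4, 41^32 = 16, 41^64 = 127
Test divisors in increasing order:
  k=1: 41^1 = 41 mod 129
  k=2: 41^2 = 4 mod 129
  k=3: 41^3 = 4 * 41 = 35 mod 129
  k=4: 41^4 = 16 mod 129
  k=6: 41^6 = 16 * 4 = 64 mod 129
  k=7: 41^7 = 16 * 4 * 41 = 44 mod 129
  k=12: 41^12 = 127 * 16 = 97 mod 129
  k=14: 41^14 = 127 * 16 * 4 = 1 mod 129  <- first divisor giving 1
Order = 14

14


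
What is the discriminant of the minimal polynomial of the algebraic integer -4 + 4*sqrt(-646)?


The element -4 + 4*sqrt(-646) has minimal polynomial:
x^2 + 8*x + 10352
Discriminant = (8)^2 - 4*(10352)
= 64 - 41408
= -41344

-41344


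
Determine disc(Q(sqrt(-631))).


For K = Q(sqrt(d)) with d squarefree: disc(K) = d if d = 1 mod 4, and disc(K) = 4d if d = 2 or 3 mod 4.
Here d = -631, and d mod 4 = 1.
d = 1 mod 4 (O_K = Z[(1+sqrt(d))/2]), so disc(K) = d = -631

-631


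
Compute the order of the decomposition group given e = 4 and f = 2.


|D_P| = e * f
= 4 * 2
= 8

8


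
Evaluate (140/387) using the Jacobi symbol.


Compute (140/387) via quadratic reciprocity:
  pull out 2: (2/387) = -1  (since 387 mod 8 = 3)
  pull out 2: (2/387) = -1  (since 387 mod 8 = 3)
  reciprocity: (35/387) -> -(387/35)
  reduce: (2/35)
  pull out 2: (2/35) = -1  (since 35 mod 8 = 3)
  (1/35) = 1
Product of signs = 1

1


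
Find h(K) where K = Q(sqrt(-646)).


K = Q(sqrt(-646)). d mod 4 = 2, so D = disc(K) = 4d = -2584
h(K) equals the number of primitive reduced positive-definite forms (a, b, c) = a*x^2 + b*x*y + c*y^2 with b^2 - 4ac = D,
where reduced means |b| <= a <= c, with b >= 0 whenever |b| = a or a = c, and primitive means gcd(a, b, c) = 1.
Reduced forces 3a^2 <= |D| = 2584, so 1 <= a <= 29; b must have the parity of D, and c = (b^2 - D)/(4a) must be an integer >= a.
Enumerate a = 1..29, b in [-a, a]:
  a=1: (1, 0, 646)  [1]
  a=2: (2, 0, 323)  [1]
  a=3..4: none
  a=5: (5, -4, 130), (5, 4, 130)  [2]
  a=6..9: none
  a=10: (10, -4, 65), (10, 4, 65)  [2]
  a=11: (11, -10, 61), (11, 10, 61)  [2]
  a=12: none
  a=13: (13, -4, 50), (13, 4, 50)  [2]
  a=14..16: none
  a=17: (17, 0, 38)  [1]
  a=18: none
  a=19: (19, 0, 34)  [1]
  a=20..21: none
  a=22: (22, -12, 31), (22, 12, 31)  [2]
  a=23..24: none
  a=25: (25, -4, 26), (25, 4, 26)  [2]
  a=26..29: none
Total reduced forms: 1 + 1 + 2 + 2 + 2 + 2 + 1 + 1 + 2 + 2 = 16
h = 16

16


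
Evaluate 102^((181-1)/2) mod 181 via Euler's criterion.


p = 181 is prime and the exponent is (p-1)/2 = 90, so by Euler's criterion 102^90 = (102/181) = +1 or -1 mod 181.
Compute by square-and-multiply:
  90 = 64 + 16 + 8 + 2 (binary 1011010)
  Repeated squaring mod 181: 102^1 = 102, 102^2 = 87, 102^4 = 148, 102^8 = 3, 102^16 = 9, 102^32 = 81, 102^64 = 45
  102^90 = 102^64 * 102^16 * 102^8 * 102^2 = 45 * 9 * 3 * 87 mod 181
    45 * 9 = 405 = 43 mod 181
    43 * 3 = 129 = 129 mod 181
    129 * 87 = 11223 = 1 mod 181
  102^90 = 1 mod 181
Result 1: 102 is a quadratic residue mod 181.
102^90 mod 181 = 1

1


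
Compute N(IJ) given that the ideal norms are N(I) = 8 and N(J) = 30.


N(IJ) = N(I) * N(J)
= 8 * 30
= 240

240


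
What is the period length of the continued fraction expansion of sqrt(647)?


Run the CF algorithm for sqrt(647).
a_0 = floor(sqrt(647)) = 25; set m_0=0, q_0=1.
Recurrence: m' = q*a - m,  q' = (d - m'^2)/q,  a' = floor((a_0 + m')/q').
  step 1: m=25, q=22, a=2
  step 2: m=19, q=13, a=3
  step 3: m=20, q=19, a=2
  step 4: m=18, q=17, a=2
  step 5: m=16, q=23, a=1
  step 6: m=7, q=26, a=1
  step 7: m=19, q=11, a=4
  step 8: m=25, q=2, a=25
  step 9: m=25, q=11, a=4
  step 10: m=19, q=26, a=1
  step 11: m=7, q=23, a=1
  step 12: m=16, q=17, a=2
  step 13: m=18, q=19, a=2
  step 14: m=20, q=13, a=3
  step 15: m=19, q=22, a=2
  step 16: m=25, q=1, a=50
a_16 = 2*a_0 = 50, so the period closes here.
sqrt(647) = [25; 2, 3, 2, 2, 1, 1, 4, 25, 4, 1, 1, 2, 2, 3, 2, 50]
Period length = 16

16


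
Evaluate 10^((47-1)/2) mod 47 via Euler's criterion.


p = 47 is prime and the exponent is (p-1)/2 = 23, so by Euler's criterion 10^23 = (10/47) = +1 or -1 mod 47.
Compute by square-and-multiply:
  23 = 16 + 4 + 2 + 1 (binary 10111)
  Repeated squaring mod 47: 10^1 = 10, 10^2 = 6, 10^4 = 36, 10^8 = 27, 10^16 = 24
  10^23 = 10^16 * 10^4 * 10^2 * 10^1 = 24 * 36 * 6 * 10 mod 47
    24 * 36 = 864 = 18 mod 47
    18 * 6 = 108 = 14 mod 47
    14 * 10 = 140 = 46 mod 47
  10^23 = 46 mod 47
Result 46 = p - 1 = -1 mod 47: 10 is a quadratic non-residue mod 47. As a residue in [0, p-1] the value is 46.
10^23 mod 47 = 46

46


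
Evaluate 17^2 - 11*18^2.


x^2 - d*y^2
= 17^2 - 11*18^2
= 289 - 3564
= -3275

-3275


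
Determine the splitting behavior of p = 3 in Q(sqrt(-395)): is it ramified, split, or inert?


K = Q(sqrt(-395)). Since d mod 4 = 1, disc(K) = -395.
Check p | disc: -395 mod 3 = 1.
p does not divide disc. Compute Legendre symbol (d/p):
1^((3-1)/2) mod 3 = 1
(d/p) = 1, so p splits: (p) = P*P' with e=1, f=1, g=2.
Therefore p is split.

split


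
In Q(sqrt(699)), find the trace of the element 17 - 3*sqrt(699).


Tr(a + b*sqrt(d)) = (a + b*sqrt(d)) + (a - b*sqrt(d)) = 2a
= 2 * (17)
= 34

34


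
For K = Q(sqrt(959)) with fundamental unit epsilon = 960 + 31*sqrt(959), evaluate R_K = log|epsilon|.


epsilon = 960 + 31*sqrt(959)
= 1919.9995
R = ln(1919.9995)
= 7.5601

7.5601


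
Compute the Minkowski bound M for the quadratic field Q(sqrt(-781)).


d = -781, d mod 4 = 3, so disc(K) = 4d = -3124; |disc(K)| = 3124
Imaginary quadratic field, so n = 2, s = r2 = 1, r1 = 0
M = (n!/n^n) * (4/pi)^s * sqrt(|disc(K)|) = (2!/2^2) * (4/pi)^1 * sqrt(3124)
= 0.5 * 1.273240 * 55.892754
= 35.5824

35.5824


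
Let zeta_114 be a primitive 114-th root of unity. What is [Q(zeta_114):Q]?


The degree equals Euler's totient phi(114).
114 = 2 * 3 * 19
phi(114) = 36

36


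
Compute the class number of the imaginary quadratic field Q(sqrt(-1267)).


K = Q(sqrt(-1267)). d mod 4 = 1, so D = disc(K) = d = -1267
h(K) equals the number of primitive reduced positive-definite forms (a, b, c) = a*x^2 + b*x*y + c*y^2 with b^2 - 4ac = D,
where reduced means |b| <= a <= c, with b >= 0 whenever |b| = a or a = c, and primitive means gcd(a, b, c) = 1.
Reduced forces 3a^2 <= |D| = 1267, so 1 <= a <= 20; b must have the parity of D, and c = (b^2 - D)/(4a) must be an integer >= a.
Enumerate a = 1..20, b in [-a, a]:
  a=1: (1, 1, 317)  [1]
  a=2..6: none
  a=7: (7, 7, 47)  [1]
  a=8..10: none
  a=11: (11, -3, 29), (11, 3, 29)  [2]
  a=12..16: none
  a=17: (17, -5, 19), (17, 5, 19)  [2]
  a=18..20: none
Total reduced forms: 1 + 1 + 2 + 2 = 6
h = 6

6


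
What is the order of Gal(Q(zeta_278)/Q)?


|Gal(Q(zeta_278)/Q)| = phi(278)
= 138

138


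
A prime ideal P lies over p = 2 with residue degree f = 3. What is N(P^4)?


N(P^a) = p^(a*f)
= 2^(4*3)
= 2^12
= 4096

4096


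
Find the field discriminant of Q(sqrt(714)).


For K = Q(sqrt(d)) with d squarefree: disc(K) = d if d = 1 mod 4, and disc(K) = 4d if d = 2 or 3 mod 4.
Here d = 714, and d mod 4 = 2.
d = 2 mod 4, not 1 (O_K = Z[sqrt(d)]), so disc(K) = 4d = 4 * (714) = 2856

2856


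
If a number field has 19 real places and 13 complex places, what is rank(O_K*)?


By Dirichlet's unit theorem:
rank = r1 + r2 - 1
= 19 + 13 - 1
= 31

31


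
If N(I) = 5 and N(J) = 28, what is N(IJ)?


N(IJ) = N(I) * N(J)
= 5 * 28
= 140

140


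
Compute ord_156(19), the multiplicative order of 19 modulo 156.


We want ord_156(19), the smallest k >= 1 with 19^k = 1 mod 156.
n = 156 = 2^2 * 3 * 13, phi(156) = 48; the order divides phi(n).
Divisors of 48: 1, 2, 3, 4, 6, 8, 12, 16, 24, 48
Repeated squaring mod 156: 19^1 = 19, 19^2 = 49, 19^4 = 61, 19^8 = 133, 19^16 = 61, 19^32 = 133
Test divisors in increasing order:
  k=1: 19^1 = 19 mod 156
  k=2: 19^2 = 49 mod 156
  k=3: 19^3 = 49 * 19 = 151 mod 156
  k=4: 19^4 = 61 mod 156
  k=6: 19^6 = 61 * 49 = 25 mod 156
  k=8: 19^8 = 133 mod 156
  k=12: 19^12 = 133 * 61 = 1 mod 156  <- first divisor giving 1
Order = 12

12


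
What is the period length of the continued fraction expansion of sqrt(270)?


Run the CF algorithm for sqrt(270).
a_0 = floor(sqrt(270)) = 16; set m_0=0, q_0=1.
Recurrence: m' = q*a - m,  q' = (d - m'^2)/q,  a' = floor((a_0 + m')/q').
  step 1: m=16, q=14, a=2
  step 2: m=12, q=9, a=3
  step 3: m=15, q=5, a=6
  step 4: m=15, q=9, a=3
  step 5: m=12, q=14, a=2
  step 6: m=16, q=1, a=32
a_6 = 2*a_0 = 32, so the period closes here.
sqrt(270) = [16; 2, 3, 6, 3, 2, 32]
Period length = 6

6


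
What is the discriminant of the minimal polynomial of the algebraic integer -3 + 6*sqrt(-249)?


The element -3 + 6*sqrt(-249) has minimal polynomial:
x^2 + 6*x + 8973
Discriminant = (6)^2 - 4*(8973)
= 36 - 35892
= -35856

-35856


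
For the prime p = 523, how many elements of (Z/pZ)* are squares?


For prime p, the number of non-zero quadratic residues is (p-1)/2.
= (523-1)/2
= 261

261


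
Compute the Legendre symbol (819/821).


p = 821 is prime, so compute (819/821) with the reciprocity algorithm (Jacobi-symbol steps: pull out 2s via (2/n), flip via reciprocity, reduce):
  reciprocity: (819/821) -> +(821/819)
  reduce: (2/819)
  pull out 2: (2/819) = -1  (since 819 mod 8 = 3)
  (1/819) = 1
Product of signs = -1
(819/821) = -1

-1


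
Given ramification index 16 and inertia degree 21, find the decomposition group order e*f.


|D_P| = e * f
= 16 * 21
= 336

336


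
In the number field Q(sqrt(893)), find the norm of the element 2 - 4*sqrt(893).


N(a + b*sqrt(d)) = a^2 - d*b^2
= (2)^2 - (893)*(-4)^2
= 4 - 14288
= -14284

-14284


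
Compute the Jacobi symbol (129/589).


Compute (129/589) via quadratic reciprocity:
  reciprocity: (129/589) -> +(589/129)
  reduce: (73/129)
  reciprocity: (73/129) -> +(129/73)
  reduce: (56/73)
  pull out 2: (2/73) = +1  (since 73 mod 8 = 1)
  pull out 2: (2/73) = +1  (since 73 mod 8 = 1)
  pull out 2: (2/73) = +1  (since 73 mod 8 = 1)
  reciprocity: (7/73) -> +(73/7)
  reduce: (3/7)
  reciprocity: (3/7) -> -(7/3)
  reduce: (1/3)
  (1/3) = 1
Product of signs = -1

-1


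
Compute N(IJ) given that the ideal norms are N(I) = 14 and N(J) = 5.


N(IJ) = N(I) * N(J)
= 14 * 5
= 70

70


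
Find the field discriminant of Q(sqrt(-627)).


For K = Q(sqrt(d)) with d squarefree: disc(K) = d if d = 1 mod 4, and disc(K) = 4d if d = 2 or 3 mod 4.
Here d = -627, and d mod 4 = 1.
d = 1 mod 4 (O_K = Z[(1+sqrt(d))/2]), so disc(K) = d = -627

-627


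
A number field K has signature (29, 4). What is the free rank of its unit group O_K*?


By Dirichlet's unit theorem:
rank = r1 + r2 - 1
= 29 + 4 - 1
= 32

32


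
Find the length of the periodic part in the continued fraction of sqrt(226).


Run the CF algorithm for sqrt(226).
a_0 = floor(sqrt(226)) = 15; set m_0=0, q_0=1.
Recurrence: m' = q*a - m,  q' = (d - m'^2)/q,  a' = floor((a_0 + m')/q').
  step 1: m=15, q=1, a=30
a_1 = 2*a_0 = 30, so the period closes here.
sqrt(226) = [15; 30]
Period length = 1

1


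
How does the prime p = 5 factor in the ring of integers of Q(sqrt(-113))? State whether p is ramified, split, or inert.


K = Q(sqrt(-113)). Since d mod 4 = 3, disc(K) = -452.
Check p | disc: -452 mod 5 = 3.
p does not divide disc. Compute Legendre symbol (d/p):
2^((5-1)/2) mod 5 = -1
(d/p) = -1, so p is inert: (p) stays prime with e=1, f=2, g=1.
Therefore p is inert.

inert


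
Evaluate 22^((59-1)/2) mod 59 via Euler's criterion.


p = 59 is prime and the exponent is (p-1)/2 = 29, so by Euler's criterion 22^29 = (22/59) = +1 or -1 mod 59.
Compute by square-and-multiply:
  29 = 16 + 8 + 4 + 1 (binary 11101)
  Repeated squaring mod 59: 22^1 = 22, 22^2 = 12, 22^4 = 26, 22^8 = 27, 22^16 = 21
  22^29 = 22^16 * 22^8 * 22^4 * 22^1 = 21 * 27 * 26 * 22 mod 59
    21 * 27 = 567 = 36 mod 59
    36 * 26 = 936 = 51 mod 59
    51 * 22 = 1122 = 1 mod 59
  22^29 = 1 mod 59
Result 1: 22 is a quadratic residue mod 59.
22^29 mod 59 = 1

1


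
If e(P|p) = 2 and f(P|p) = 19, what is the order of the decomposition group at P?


|D_P| = e * f
= 2 * 19
= 38

38


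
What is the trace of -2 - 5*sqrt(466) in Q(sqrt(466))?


Tr(a + b*sqrt(d)) = (a + b*sqrt(d)) + (a - b*sqrt(d)) = 2a
= 2 * (-2)
= -4

-4


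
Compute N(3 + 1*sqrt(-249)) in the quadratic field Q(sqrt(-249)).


N(a + b*sqrt(d)) = a^2 - d*b^2
= (3)^2 - (-249)*(1)^2
= 9 + 249
= 258

258


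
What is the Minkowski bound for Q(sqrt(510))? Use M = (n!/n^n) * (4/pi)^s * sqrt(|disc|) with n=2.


d = 510, d mod 4 = 2, so disc(K) = 4d = 2040; |disc(K)| = 2040
Real quadratic field, so n = 2, s = r2 = 0, r1 = 2
M = (n!/n^n) * (4/pi)^s * sqrt(|disc(K)|) = (2!/2^2) * (4/pi)^0 * sqrt(2040)
= 0.5 * 1.000000 * 45.166359
= 22.5832

22.5832


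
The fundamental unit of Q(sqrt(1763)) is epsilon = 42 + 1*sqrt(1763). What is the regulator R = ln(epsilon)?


epsilon = 42 + 1*sqrt(1763)
= 83.9881
R = ln(83.9881)
= 4.4307

4.4307


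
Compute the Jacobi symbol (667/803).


Compute (667/803) via quadratic reciprocity:
  reciprocity: (667/803) -> -(803/667)
  reduce: (136/667)
  pull out 2: (2/667) = -1  (since 667 mod 8 = 3)
  pull out 2: (2/667) = -1  (since 667 mod 8 = 3)
  pull out 2: (2/667) = -1  (since 667 mod 8 = 3)
  reciprocity: (17/667) -> +(667/17)
  reduce: (4/17)
  pull out 2: (2/17) = +1  (since 17 mod 8 = 1)
  pull out 2: (2/17) = +1  (since 17 mod 8 = 1)
  (1/17) = 1
Product of signs = 1

1


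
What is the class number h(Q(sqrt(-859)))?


K = Q(sqrt(-859)). d mod 4 = 1, so D = disc(K) = d = -859
h(K) equals the number of primitive reduced positive-definite forms (a, b, c) = a*x^2 + b*x*y + c*y^2 with b^2 - 4ac = D,
where reduced means |b| <= a <= c, with b >= 0 whenever |b| = a or a = c, and primitive means gcd(a, b, c) = 1.
Reduced forces 3a^2 <= |D| = 859, so 1 <= a <= 16; b must have the parity of D, and c = (b^2 - D)/(4a) must be an integer >= a.
Enumerate a = 1..16, b in [-a, a]:
  a=1: (1, 1, 215)  [1]
  a=2..4: none
  a=5: (5, -1, 43), (5, 1, 43)  [2]
  a=6: none
  a=7: (7, -3, 31), (7, 3, 31)  [2]
  a=8..12: none
  a=13: (13, -5, 17), (13, 5, 17)  [2]
  a=14..16: none
Total reduced forms: 1 + 2 + 2 + 2 = 7
h = 7

7


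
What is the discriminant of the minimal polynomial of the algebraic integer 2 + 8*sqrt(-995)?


The element 2 + 8*sqrt(-995) has minimal polynomial:
x^2 - 4*x + 63684
Discriminant = (-4)^2 - 4*(63684)
= 16 - 254736
= -254720

-254720


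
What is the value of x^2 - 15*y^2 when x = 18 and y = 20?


x^2 - d*y^2
= 18^2 - 15*20^2
= 324 - 6000
= -5676

-5676


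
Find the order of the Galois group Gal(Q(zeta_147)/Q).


|Gal(Q(zeta_147)/Q)| = phi(147)
= 84

84


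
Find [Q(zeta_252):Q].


The degree equals Euler's totient phi(252).
252 = 2^2 * 3^2 * 7
phi(252) = 72

72


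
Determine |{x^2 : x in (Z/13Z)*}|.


For prime p, the number of non-zero quadratic residues is (p-1)/2.
= (13-1)/2
= 6

6


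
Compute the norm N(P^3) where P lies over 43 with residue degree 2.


N(P^a) = p^(a*f)
= 43^(3*2)
= 43^6
= 6321363049

6321363049


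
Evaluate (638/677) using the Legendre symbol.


p = 677 is prime, so compute (638/677) with the reciprocity algorithm (Jacobi-symbol steps: pull out 2s via (2/n), flip via reciprocity, reduce):
  pull out 2: (2/677) = -1  (since 677 mod 8 = 5)
  reciprocity: (319/677) -> +(677/319)
  reduce: (39/319)
  reciprocity: (39/319) -> -(319/39)
  reduce: (7/39)
  reciprocity: (7/39) -> -(39/7)
  reduce: (4/7)
  pull out 2: (2/7) = +1  (since 7 mod 8 = 7)
  pull out 2: (2/7) = +1  (since 7 mod 8 = 7)
  (1/7) = 1
Product of signs = -1
(638/677) = -1

-1


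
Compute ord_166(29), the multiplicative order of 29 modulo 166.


We want ord_166(29), the smallest k >= 1 with 29^k = 1 mod 166.
n = 166 = 2 * 83, phi(166) = 82; the order divides phi(n).
Divisors of 82: 1, 2, 41, 82
Repeated squaring mod 166: 29^1 = 29, 29^2 = 11, 29^4 = 121, 29^8 = 33, 29^16 = 93, 29^32 = 17, 29^64 = 123
Test divisors in increasing order:
  k=1: 29^1 = 29 mod 166
  k=2: 29^2 = 11 mod 166
  k=41: 29^41 = 17 * 33 * 29 = 1 mod 166  <- first divisor giving 1
Order = 41

41


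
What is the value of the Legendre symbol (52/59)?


p = 59 is prime, so compute (52/59) with the reciprocity algorithm (Jacobi-symbol steps: pull out 2s via (2/n), flip via reciprocity, reduce):
  pull out 2: (2/59) = -1  (since 59 mod 8 = 3)
  pull out 2: (2/59) = -1  (since 59 mod 8 = 3)
  reciprocity: (13/59) -> +(59/13)
  reduce: (7/13)
  reciprocity: (7/13) -> +(13/7)
  reduce: (6/7)
  pull out 2: (2/7) = +1  (since 7 mod 8 = 7)
  reciprocity: (3/7) -> -(7/3)
  reduce: (1/3)
  (1/3) = 1
Product of signs = -1
(52/59) = -1

-1


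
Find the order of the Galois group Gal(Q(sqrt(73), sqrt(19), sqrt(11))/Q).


The 3 square roots of distinct primes are multiplicatively independent over Q,
so [K:Q] = 2^3 and Gal(K/Q) is isomorphic to (Z/2Z)^3.
|Gal| = 2^3 = 8

8


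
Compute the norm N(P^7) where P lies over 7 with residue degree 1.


N(P^a) = p^(a*f)
= 7^(7*1)
= 7^7
= 823543

823543


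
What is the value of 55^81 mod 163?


p = 163 is prime and the exponent is (p-1)/2 = 81, so by Euler's criterion 55^81 = (55/163) = +1 or -1 mod 163.
Compute by square-and-multiply:
  81 = 64 + 16 + 1 (binary 1010001)
  Repeated squaring mod 163: 55^1 = 55, 55^2 = 91, 55^4 = 131, 55^8 = 46, 55^16 = 160, 55^32 = 9, 55^64 = 81
  55^81 = 55^64 * 55^16 * 55^1 = 81 * 160 * 55 mod 163
    81 * 160 = 12960 = 83 mod 163
    83 * 55 = 4565 = 1 mod 163
  55^81 = 1 mod 163
Result 1: 55 is a quadratic residue mod 163.
55^81 mod 163 = 1

1


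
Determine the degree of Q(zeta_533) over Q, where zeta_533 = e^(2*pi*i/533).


The degree equals Euler's totient phi(533).
533 = 13 * 41
phi(533) = 480

480


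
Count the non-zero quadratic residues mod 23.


For prime p, the number of non-zero quadratic residues is (p-1)/2.
= (23-1)/2
= 11

11


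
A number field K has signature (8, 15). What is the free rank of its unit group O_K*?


By Dirichlet's unit theorem:
rank = r1 + r2 - 1
= 8 + 15 - 1
= 22

22


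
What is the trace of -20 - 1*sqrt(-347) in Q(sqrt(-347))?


Tr(a + b*sqrt(d)) = (a + b*sqrt(d)) + (a - b*sqrt(d)) = 2a
= 2 * (-20)
= -40

-40


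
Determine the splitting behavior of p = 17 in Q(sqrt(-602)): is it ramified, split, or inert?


K = Q(sqrt(-602)). Since d mod 4 = 2, disc(K) = -2408.
Check p | disc: -2408 mod 17 = 6.
p does not divide disc. Compute Legendre symbol (d/p):
10^((17-1)/2) mod 17 = -1
(d/p) = -1, so p is inert: (p) stays prime with e=1, f=2, g=1.
Therefore p is inert.

inert


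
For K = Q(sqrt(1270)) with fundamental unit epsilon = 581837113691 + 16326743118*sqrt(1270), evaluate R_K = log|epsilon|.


epsilon = 581837113691 + 16326743118*sqrt(1270)
= 1.1637e+12
R = ln(1.1637e+12)
= 27.7826

27.7826


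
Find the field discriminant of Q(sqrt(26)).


For K = Q(sqrt(d)) with d squarefree: disc(K) = d if d = 1 mod 4, and disc(K) = 4d if d = 2 or 3 mod 4.
Here d = 26, and d mod 4 = 2.
d = 2 mod 4, not 1 (O_K = Z[sqrt(d)]), so disc(K) = 4d = 4 * (26) = 104

104


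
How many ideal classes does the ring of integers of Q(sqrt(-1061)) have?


K = Q(sqrt(-1061)). d mod 4 = 3, so D = disc(K) = 4d = -4244
h(K) equals the number of primitive reduced positive-definite forms (a, b, c) = a*x^2 + b*x*y + c*y^2 with b^2 - 4ac = D,
where reduced means |b| <= a <= c, with b >= 0 whenever |b| = a or a = c, and primitive means gcd(a, b, c) = 1.
Reduced forces 3a^2 <= |D| = 4244, so 1 <= a <= 37; b must have the parity of D, and c = (b^2 - D)/(4a) must be an integer >= a.
Enumerate a = 1..37, b in [-a, a]:
  a=1: (1, 0, 1061)  [1]
  a=2: (2, 2, 531)  [1]
  a=3: (3, -2, 354), (3, 2, 354)  [2]
  a=4: none
  a=5: (5, -4, 213), (5, 4, 213)  [2]
  a=6: (6, -2, 177), (6, 2, 177)  [2]
  a=7..8: none
  a=9: (9, -2, 118), (9, 2, 118)  [2]
  a=10: (10, -6, 107), (10, 6, 107)  [2]
  a=11..14: none
  a=15: (15, -14, 74), (15, -4, 71), (15, 4, 71), (15, 14, 74)  [4]
  a=16..17: none
  a=18: (18, -2, 59), (18, 2, 59)  [2]
  a=19..24: none
  a=25: (25, -16, 45), (25, 16, 45)  [2]
  a=26: none
  a=27: (27, -20, 43), (27, 20, 43)  [2]
  a=28..29: none
  a=30: (30, -26, 41), (30, -14, 37), (30, 14, 37), (30, 26, 41)  [4]
  a=31..37: none
Total reduced forms: 1 + 1 + 2 + 2 + 2 + 2 + 2 + 4 + 2 + 2 + 2 + 4 = 26
h = 26

26


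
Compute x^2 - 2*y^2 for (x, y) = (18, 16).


x^2 - d*y^2
= 18^2 - 2*16^2
= 324 - 512
= -188

-188


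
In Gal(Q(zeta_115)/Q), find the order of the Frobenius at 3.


The Frobenius at p in Gal(Q(zeta_n)/Q) = (Z/nZ)* is the class of p, so its order is ord_115(3), the smallest k >= 1 with 3^k = 1 mod 115.
n = 115 = 5 * 23, phi(115) = 88; the order divides phi(n).
Divisors of 88: 1, 2, 4, 8, 11, 22, 44, 88
Repeated squaring mod 115: 3^1 = 3, 3^2 = 9, 3^4 = 81, 3^8 = 6, 3^16 = 36, 3^32 = 31, 3^64 = 41
Test divisors in increasing order:
  k=1: 3^1 = 3 mod 115
  k=2: 3^2 = 9 mod 115
  k=4: 3^4 = 81 mod 115
  k=8: 3^8 = 6 mod 115
  k=11: 3^11 = 6 * 9 * 3 = 47 mod 115
  k=22: 3^22 = 36 * 81 * 9 = 24 mod 115
  k=44: 3^44 = 31 * 6 * 81 = 1 mod 115  <- first divisor giving 1
Order = 44

44


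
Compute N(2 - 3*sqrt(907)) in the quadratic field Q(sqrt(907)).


N(a + b*sqrt(d)) = a^2 - d*b^2
= (2)^2 - (907)*(-3)^2
= 4 - 8163
= -8159

-8159


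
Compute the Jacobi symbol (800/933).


Compute (800/933) via quadratic reciprocity:
  pull out 2: (2/933) = -1  (since 933 mod 8 = 5)
  pull out 2: (2/933) = -1  (since 933 mod 8 = 5)
  pull out 2: (2/933) = -1  (since 933 mod 8 = 5)
  pull out 2: (2/933) = -1  (since 933 mod 8 = 5)
  pull out 2: (2/933) = -1  (since 933 mod 8 = 5)
  reciprocity: (25/933) -> +(933/25)
  reduce: (8/25)
  pull out 2: (2/25) = +1  (since 25 mod 8 = 1)
  pull out 2: (2/25) = +1  (since 25 mod 8 = 1)
  pull out 2: (2/25) = +1  (since 25 mod 8 = 1)
  (1/25) = 1
Product of signs = -1

-1


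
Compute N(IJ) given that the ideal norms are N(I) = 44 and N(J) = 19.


N(IJ) = N(I) * N(J)
= 44 * 19
= 836

836


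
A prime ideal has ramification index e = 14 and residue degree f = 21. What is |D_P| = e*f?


|D_P| = e * f
= 14 * 21
= 294

294


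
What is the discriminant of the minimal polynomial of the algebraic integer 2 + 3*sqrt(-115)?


The element 2 + 3*sqrt(-115) has minimal polynomial:
x^2 - 4*x + 1039
Discriminant = (-4)^2 - 4*(1039)
= 16 - 4156
= -4140

-4140


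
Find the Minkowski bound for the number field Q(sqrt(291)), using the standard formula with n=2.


d = 291, d mod 4 = 3, so disc(K) = 4d = 1164; |disc(K)| = 1164
Real quadratic field, so n = 2, s = r2 = 0, r1 = 2
M = (n!/n^n) * (4/pi)^s * sqrt(|disc(K)|) = (2!/2^2) * (4/pi)^0 * sqrt(1164)
= 0.5 * 1.000000 * 34.117444
= 17.0587

17.0587


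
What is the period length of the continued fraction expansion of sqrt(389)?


Run the CF algorithm for sqrt(389).
a_0 = floor(sqrt(389)) = 19; set m_0=0, q_0=1.
Recurrence: m' = q*a - m,  q' = (d - m'^2)/q,  a' = floor((a_0 + m')/q').
  step 1: m=19, q=28, a=1
  step 2: m=9, q=11, a=2
  step 3: m=13, q=20, a=1
  step 4: m=7, q=17, a=1
  step 5: m=10, q=17, a=1
  step 6: m=7, q=20, a=1
  step 7: m=13, q=11, a=2
  step 8: m=9, q=28, a=1
  step 9: m=19, q=1, a=38
a_9 = 2*a_0 = 38, so the period closes here.
sqrt(389) = [19; 1, 2, 1, 1, 1, 1, 2, 1, 38]
Period length = 9

9


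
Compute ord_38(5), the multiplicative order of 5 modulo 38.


We want ord_38(5), the smallest k >= 1 with 5^k = 1 mod 38.
n = 38 = 2 * 19, phi(38) = 18; the order divides phi(n).
Divisors of 18: 1, 2, 3, 6, 9, 18
Repeated squaring mod 38: 5^1 = 5, 5^2 = 25, 5^4 = 17, 5^8 = 23, 5^16 = 35
Test divisors in increasing order:
  k=1: 5^1 = 5 mod 38
  k=2: 5^2 = 25 mod 38
  k=3: 5^3 = 25 * 5 = 11 mod 38
  k=6: 5^6 = 17 * 25 = 7 mod 38
  k=9: 5^9 = 23 * 5 = 1 mod 38  <- first divisor giving 1
Order = 9

9


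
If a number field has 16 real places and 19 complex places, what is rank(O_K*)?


By Dirichlet's unit theorem:
rank = r1 + r2 - 1
= 16 + 19 - 1
= 34

34


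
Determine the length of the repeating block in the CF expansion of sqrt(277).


Run the CF algorithm for sqrt(277).
a_0 = floor(sqrt(277)) = 16; set m_0=0, q_0=1.
Recurrence: m' = q*a - m,  q' = (d - m'^2)/q,  a' = floor((a_0 + m')/q').
  step 1: m=16, q=21, a=1
  step 2: m=5, q=12, a=1
  step 3: m=7, q=19, a=1
  step 4: m=12, q=7, a=4
  step 5: m=16, q=3, a=10
  step 6: m=14, q=27, a=1
  step 7: m=13, q=4, a=7
  step 8: m=15, q=13, a=2
  step 9: m=11, q=12, a=2
  step 10: m=13, q=9, a=3
  step 11: m=14, q=9, a=3
  step 12: m=13, q=12, a=2
  step 13: m=11, q=13, a=2
  step 14: m=15, q=4, a=7
  step 15: m=13, q=27, a=1
  step 16: m=14, q=3, a=10
  step 17: m=16, q=7, a=4
  step 18: m=12, q=19, a=1
  step 19: m=7, q=12, a=1
  step 20: m=5, q=21, a=1
  step 21: m=16, q=1, a=32
a_21 = 2*a_0 = 32, so the period closes here.
sqrt(277) = [16; 1, 1, 1, 4, 10, 1, 7, 2, 2, 3, 3, 2, 2, 7, 1, 10, 4, 1, 1, 1, 32]
Period length = 21

21


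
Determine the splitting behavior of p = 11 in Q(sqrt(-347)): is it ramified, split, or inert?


K = Q(sqrt(-347)). Since d mod 4 = 1, disc(K) = -347.
Check p | disc: -347 mod 11 = 5.
p does not divide disc. Compute Legendre symbol (d/p):
5^((11-1)/2) mod 11 = 1
(d/p) = 1, so p splits: (p) = P*P' with e=1, f=1, g=2.
Therefore p is split.

split


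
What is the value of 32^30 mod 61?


p = 61 is prime and the exponent is (p-1)/2 = 30, so by Euler's criterion 32^30 = (32/61) = +1 or -1 mod 61.
Compute by square-and-multiply:
  30 = 16 + 8 + 4 + 2 (binary 11110)
  Repeated squaring mod 61: 32^1 = 32, 32^2 = 48, 32^4 = 47, 32^8 = 13, 32^16 = 47
  32^30 = 32^16 * 32^8 * 32^4 * 32^2 = 47 * 13 * 47 * 48 mod 61
    47 * 13 = 611 = 1 mod 61
    1 * 47 = 47 = 47 mod 61
    47 * 48 = 2256 = 60 mod 61
  32^30 = 60 mod 61
Result 60 = p - 1 = -1 mod 61: 32 is a quadratic non-residue mod 61. As a residue in [0, p-1] the value is 60.
32^30 mod 61 = 60

60


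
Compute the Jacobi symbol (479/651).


Compute (479/651) via quadratic reciprocity:
  reciprocity: (479/651) -> -(651/479)
  reduce: (172/479)
  pull out 2: (2/479) = +1  (since 479 mod 8 = 7)
  pull out 2: (2/479) = +1  (since 479 mod 8 = 7)
  reciprocity: (43/479) -> -(479/43)
  reduce: (6/43)
  pull out 2: (2/43) = -1  (since 43 mod 8 = 3)
  reciprocity: (3/43) -> -(43/3)
  reduce: (1/3)
  (1/3) = 1
Product of signs = 1

1
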